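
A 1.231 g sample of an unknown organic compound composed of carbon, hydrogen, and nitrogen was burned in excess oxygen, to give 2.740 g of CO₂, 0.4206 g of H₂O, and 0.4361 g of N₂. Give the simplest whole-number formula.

C4H3N2

mol C = 2.740 g CO₂ ÷ 44.009 g/mol = 0.062260 mol
mol H = 2 × 0.4206 g H₂O ÷ 18.015 g/mol = 0.046694 mol
mol N = 2 × 0.4361 g N₂ ÷ 28.014 g/mol = 0.031134 mol
Divide by the smallest (0.031134 mol): C 2.000, H 1.500, N 1.000
Multiplying each by 2 gives whole numbers: C 4.00, H 3.00, N 2.00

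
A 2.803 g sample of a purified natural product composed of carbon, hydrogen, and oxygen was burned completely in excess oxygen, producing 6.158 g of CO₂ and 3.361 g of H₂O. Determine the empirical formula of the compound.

C3H8O

mol C = 6.158 g CO₂ ÷ 44.009 g/mol = 0.13993 mol
mol H = 2 × 3.361 g H₂O ÷ 18.015 g/mol = 0.37313 mol
mass O = 2.803 − (1.6807 + 0.37612) = 0.74623 g → mol O = 0.74623 ÷ 15.999 = 0.046642 mol
Divide by the smallest (0.046642 mol): C 3.000, H 8.000, O 1.000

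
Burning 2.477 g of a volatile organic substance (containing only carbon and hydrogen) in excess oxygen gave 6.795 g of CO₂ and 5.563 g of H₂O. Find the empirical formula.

CH4

mol C = 6.795 g CO₂ ÷ 44.009 g/mol = 0.15440 mol
mol H = 2 × 5.563 g H₂O ÷ 18.015 g/mol = 0.61760 mol
Divide by the smallest (0.15440 mol): C 1.000, H 4.000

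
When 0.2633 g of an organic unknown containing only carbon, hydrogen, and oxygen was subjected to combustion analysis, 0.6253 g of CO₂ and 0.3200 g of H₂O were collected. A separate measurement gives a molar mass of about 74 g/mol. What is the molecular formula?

C4H10O

mol C = 0.6253 g CO₂ ÷ 44.009 g/mol = 0.014208 mol
mol H = 2 × 0.3200 g H₂O ÷ 18.015 g/mol = 0.035526 mol
mass O = 0.2633 − (0.17066 + 0.035810) = 0.056832 g → mol O = 0.056832 ÷ 15.999 = 0.0035522 mol
Divide by the smallest (0.0035522 mol): C 4.000, H 10.001, O 1.000
Empirical formula: C4H10O
Empirical-formula mass = 74.12 g/mol; 74 ÷ 74.12 ≈ 1, so the molecular formula is C4H10O.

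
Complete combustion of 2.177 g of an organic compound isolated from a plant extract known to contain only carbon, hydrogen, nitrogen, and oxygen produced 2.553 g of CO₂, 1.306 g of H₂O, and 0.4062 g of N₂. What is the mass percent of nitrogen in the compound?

mol C = 2.553 g CO₂ ÷ 44.009 g/mol = 0.058011 mol
mol H = 2 × 1.306 g H₂O ÷ 18.015 g/mol = 0.14499 mol
mol N = 2 × 0.4062 g N₂ ÷ 28.014 g/mol = 0.029000 mol
mass O = 2.177 − (0.69677 + 0.14615 + 0.40620) = 0.92788 g → mol O = 0.92788 ÷ 15.999 = 0.057996 mol
mass % N = 0.40620 g ÷ 2.177 g × 100%

18.66%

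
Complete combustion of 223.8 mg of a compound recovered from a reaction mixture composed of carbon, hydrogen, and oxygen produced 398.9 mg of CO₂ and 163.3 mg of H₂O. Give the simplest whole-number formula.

mol C = 0.3989 g CO₂ ÷ 44.009 g/mol = 0.0090641 mol
mol H = 2 × 0.1633 g H₂O ÷ 18.015 g/mol = 0.018129 mol
mass O = 0.2238 − (0.10887 + 0.018274) = 0.096657 g → mol O = 0.096657 ÷ 15.999 = 0.0060415 mol
Divide by the smallest (0.0060415 mol): C 1.500, H 3.001, O 1.000
Multiplying each by 2 gives whole numbers: C 3.00, H 6.00, O 2.00

C3H6O2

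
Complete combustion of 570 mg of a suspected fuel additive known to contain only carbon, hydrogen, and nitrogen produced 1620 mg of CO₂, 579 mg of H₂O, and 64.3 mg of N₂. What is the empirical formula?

C8H14N

mol C = 1.62 g CO₂ ÷ 44.009 g/mol = 0.03681 mol
mol H = 2 × 0.579 g H₂O ÷ 18.015 g/mol = 0.06428 mol
mol N = 2 × 0.0643 g N₂ ÷ 28.014 g/mol = 0.004591 mol
Divide by the smallest (0.004591 mol): C 8.019, H 14.003, N 1.000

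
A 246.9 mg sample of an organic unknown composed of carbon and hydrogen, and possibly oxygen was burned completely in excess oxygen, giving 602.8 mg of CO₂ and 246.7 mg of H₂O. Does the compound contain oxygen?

yes

mol C = 0.6028 g CO₂ ÷ 44.009 g/mol = 0.013697 mol
mol H = 2 × 0.2467 g H₂O ÷ 18.015 g/mol = 0.027388 mol
C and H account for only 0.19212 g of the 0.2469 g sample; the remaining 0.054776 g must be oxygen.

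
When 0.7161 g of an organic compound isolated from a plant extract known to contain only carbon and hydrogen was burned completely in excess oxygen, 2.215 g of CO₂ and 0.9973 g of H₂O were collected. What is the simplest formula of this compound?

mol C = 2.215 g CO₂ ÷ 44.009 g/mol = 0.050331 mol
mol H = 2 × 0.9973 g H₂O ÷ 18.015 g/mol = 0.11072 mol
Divide by the smallest (0.050331 mol): C 1.000, H 2.200
Multiplying each by 5 gives whole numbers: C 5.00, H 11.00

C5H11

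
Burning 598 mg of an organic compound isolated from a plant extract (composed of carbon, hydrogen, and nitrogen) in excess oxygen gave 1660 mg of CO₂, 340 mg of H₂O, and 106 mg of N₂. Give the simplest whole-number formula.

C5H5N

mol C = 1.66 g CO₂ ÷ 44.009 g/mol = 0.03772 mol
mol H = 2 × 0.340 g H₂O ÷ 18.015 g/mol = 0.03775 mol
mol N = 2 × 0.106 g N₂ ÷ 28.014 g/mol = 0.007568 mol
Divide by the smallest (0.007568 mol): C 4.984, H 4.988, N 1.000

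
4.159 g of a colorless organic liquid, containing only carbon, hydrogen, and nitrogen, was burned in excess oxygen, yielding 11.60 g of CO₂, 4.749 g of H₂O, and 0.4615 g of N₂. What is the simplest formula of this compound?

C8H16N

mol C = 11.60 g CO₂ ÷ 44.009 g/mol = 0.26358 mol
mol H = 2 × 4.749 g H₂O ÷ 18.015 g/mol = 0.52723 mol
mol N = 2 × 0.4615 g N₂ ÷ 28.014 g/mol = 0.032948 mol
Divide by the smallest (0.032948 mol): C 8.000, H 16.002, N 1.000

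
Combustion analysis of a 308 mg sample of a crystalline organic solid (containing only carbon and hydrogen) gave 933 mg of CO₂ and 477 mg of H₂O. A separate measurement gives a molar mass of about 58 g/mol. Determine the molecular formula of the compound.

mol C = 0.933 g CO₂ ÷ 44.009 g/mol = 0.02120 mol
mol H = 2 × 0.477 g H₂O ÷ 18.015 g/mol = 0.05296 mol
Divide by the smallest (0.02120 mol): C 1.000, H 2.498
Multiplying each by 2 gives whole numbers: C 2.00, H 5.00
Empirical formula: C2H5
Empirical-formula mass = 29.06 g/mol; 58 ÷ 29.06 ≈ 2, so the molecular formula is C4H10.

C4H10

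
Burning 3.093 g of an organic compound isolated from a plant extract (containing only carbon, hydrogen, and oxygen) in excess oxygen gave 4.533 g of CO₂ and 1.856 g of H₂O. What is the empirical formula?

mol C = 4.533 g CO₂ ÷ 44.009 g/mol = 0.10300 mol
mol H = 2 × 1.856 g H₂O ÷ 18.015 g/mol = 0.20605 mol
mass O = 3.093 − (1.2372 + 0.20770) = 1.6481 g → mol O = 1.6481 ÷ 15.999 = 0.10302 mol
Divide by the smallest (0.10300 mol): C 1.000, H 2.000, O 1.000

CH2O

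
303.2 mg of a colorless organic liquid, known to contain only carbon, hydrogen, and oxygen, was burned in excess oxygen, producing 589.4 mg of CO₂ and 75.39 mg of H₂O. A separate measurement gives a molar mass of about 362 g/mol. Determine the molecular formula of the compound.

C16H10O10

mol C = 0.5894 g CO₂ ÷ 44.009 g/mol = 0.013393 mol
mol H = 2 × 0.07539 g H₂O ÷ 18.015 g/mol = 0.0083697 mol
mass O = 0.3032 − (0.16086 + 0.0084366) = 0.13390 g → mol O = 0.13390 ÷ 15.999 = 0.0083695 mol
Divide by the smallest (0.0083695 mol): C 1.600, H 1.000, O 1.000
Multiplying each by 5 gives whole numbers: C 8.00, H 5.00, O 5.00
Empirical formula: C8H5O5
Empirical-formula mass = 181.12 g/mol; 362 ÷ 181.12 ≈ 2, so the molecular formula is C16H10O10.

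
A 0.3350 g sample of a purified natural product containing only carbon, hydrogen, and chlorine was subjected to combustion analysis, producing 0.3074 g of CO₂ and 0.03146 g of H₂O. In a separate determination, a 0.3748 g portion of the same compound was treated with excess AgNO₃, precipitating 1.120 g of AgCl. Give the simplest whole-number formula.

mol C = 0.3074 g CO₂ ÷ 44.009 g/mol = 0.0069849 mol
mol H = 2 × 0.03146 g H₂O ÷ 18.015 g/mol = 0.0034926 mol
From the AgCl data: mol Cl per gram of compound = (1.120 ÷ 143.318) ÷ 0.3748 = 0.020851 mol/g, so in the 0.3350 g combustion sample mol Cl = 0.0069849 mol
Divide by the smallest (0.0034926 mol): C 2.000, H 1.000, Cl 2.000

C2HCl2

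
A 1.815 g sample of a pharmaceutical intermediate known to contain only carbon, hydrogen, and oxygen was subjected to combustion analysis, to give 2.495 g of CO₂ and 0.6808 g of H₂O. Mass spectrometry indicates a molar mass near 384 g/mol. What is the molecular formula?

mol C = 2.495 g CO₂ ÷ 44.009 g/mol = 0.056693 mol
mol H = 2 × 0.6808 g H₂O ÷ 18.015 g/mol = 0.075581 mol
mass O = 1.815 − (0.68094 + 0.076186) = 1.0579 g → mol O = 1.0579 ÷ 15.999 = 0.066121 mol
Divide by the smallest (0.056693 mol): C 1.000, H 1.333, O 1.166
Multiplying each by 6 gives whole numbers: C 6.00, H 8.00, O 7.00
Empirical formula: C6H8O7
Empirical-formula mass = 192.12 g/mol; 384 ÷ 192.12 ≈ 2, so the molecular formula is C12H16O14.

C12H16O14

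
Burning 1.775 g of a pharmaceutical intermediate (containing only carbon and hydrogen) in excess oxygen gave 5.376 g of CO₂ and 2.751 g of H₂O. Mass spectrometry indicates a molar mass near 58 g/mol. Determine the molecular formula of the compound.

mol C = 5.376 g CO₂ ÷ 44.009 g/mol = 0.12216 mol
mol H = 2 × 2.751 g H₂O ÷ 18.015 g/mol = 0.30541 mol
Divide by the smallest (0.12216 mol): C 1.000, H 2.500
Multiplying each by 2 gives whole numbers: C 2.00, H 5.00
Empirical formula: C2H5
Empirical-formula mass = 29.06 g/mol; 58 ÷ 29.06 ≈ 2, so the molecular formula is C4H10.

C4H10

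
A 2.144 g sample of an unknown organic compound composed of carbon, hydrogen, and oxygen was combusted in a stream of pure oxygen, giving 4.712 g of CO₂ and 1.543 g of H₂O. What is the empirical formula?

mol C = 4.712 g CO₂ ÷ 44.009 g/mol = 0.10707 mol
mol H = 2 × 1.543 g H₂O ÷ 18.015 g/mol = 0.17130 mol
mass O = 2.144 − (1.2860 + 0.17267) = 0.68532 g → mol O = 0.68532 ÷ 15.999 = 0.042835 mol
Divide by the smallest (0.042835 mol): C 2.500, H 3.999, O 1.000
Multiplying each by 2 gives whole numbers: C 5.00, H 8.00, O 2.00

C5H8O2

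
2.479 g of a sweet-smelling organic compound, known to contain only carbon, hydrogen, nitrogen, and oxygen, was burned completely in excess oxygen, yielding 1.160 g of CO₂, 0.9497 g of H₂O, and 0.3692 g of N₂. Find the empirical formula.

CH4NO4

mol C = 1.160 g CO₂ ÷ 44.009 g/mol = 0.026358 mol
mol H = 2 × 0.9497 g H₂O ÷ 18.015 g/mol = 0.10543 mol
mol N = 2 × 0.3692 g N₂ ÷ 28.014 g/mol = 0.026358 mol
mass O = 2.479 − (0.31659 + 0.10628 + 0.36920) = 1.6869 g → mol O = 1.6869 ÷ 15.999 = 0.10544 mol
Divide by the smallest (0.026358 mol): C 1.000, H 4.000, N 1.000, O 4.000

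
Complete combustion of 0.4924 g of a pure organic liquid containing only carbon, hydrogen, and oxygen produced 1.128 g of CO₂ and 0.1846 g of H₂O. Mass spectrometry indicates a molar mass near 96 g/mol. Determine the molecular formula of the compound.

C5H4O2

mol C = 1.128 g CO₂ ÷ 44.009 g/mol = 0.025631 mol
mol H = 2 × 0.1846 g H₂O ÷ 18.015 g/mol = 0.020494 mol
mass O = 0.4924 − (0.30786 + 0.020658) = 0.16389 g → mol O = 0.16389 ÷ 15.999 = 0.010244 mol
Divide by the smallest (0.010244 mol): C 2.502, H 2.001, O 1.000
Multiplying each by 2 gives whole numbers: C 5.00, H 4.00, O 2.00
Empirical formula: C5H4O2
Empirical-formula mass = 96.08 g/mol; 96 ÷ 96.08 ≈ 1, so the molecular formula is C5H4O2.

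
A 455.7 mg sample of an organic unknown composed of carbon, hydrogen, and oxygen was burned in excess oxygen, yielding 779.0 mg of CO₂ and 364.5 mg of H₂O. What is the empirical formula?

mol C = 0.7790 g CO₂ ÷ 44.009 g/mol = 0.017701 mol
mol H = 2 × 0.3645 g H₂O ÷ 18.015 g/mol = 0.040466 mol
mass O = 0.4557 − (0.21261 + 0.040790) = 0.20230 g → mol O = 0.20230 ÷ 15.999 = 0.012645 mol
Divide by the smallest (0.012645 mol): C 1.400, H 3.200, O 1.000
Multiplying each by 5 gives whole numbers: C 7.00, H 16.00, O 5.00

C7H16O5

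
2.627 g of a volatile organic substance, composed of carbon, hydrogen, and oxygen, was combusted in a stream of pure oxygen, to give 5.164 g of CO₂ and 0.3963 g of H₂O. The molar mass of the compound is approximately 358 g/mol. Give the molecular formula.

mol C = 5.164 g CO₂ ÷ 44.009 g/mol = 0.11734 mol
mol H = 2 × 0.3963 g H₂O ÷ 18.015 g/mol = 0.043997 mol
mass O = 2.627 − (1.4094 + 0.044349) = 1.1733 g → mol O = 1.1733 ÷ 15.999 = 0.073335 mol
Divide by the smallest (0.043997 mol): C 2.667, H 1.000, O 1.667
Multiplying each by 3 gives whole numbers: C 8.00, H 3.00, O 5.00
Empirical formula: C8H3O5
Empirical-formula mass = 179.11 g/mol; 358 ÷ 179.11 ≈ 2, so the molecular formula is C16H6O10.

C16H6O10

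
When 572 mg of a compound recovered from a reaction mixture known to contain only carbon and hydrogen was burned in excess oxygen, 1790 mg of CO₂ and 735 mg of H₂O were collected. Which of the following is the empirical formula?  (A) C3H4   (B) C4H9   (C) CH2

mol C = 1.79 g CO₂ ÷ 44.009 g/mol = 0.04067 mol
mol H = 2 × 0.735 g H₂O ÷ 18.015 g/mol = 0.08160 mol
Divide by the smallest (0.04067 mol): C 1.000, H 2.006

(C) CH2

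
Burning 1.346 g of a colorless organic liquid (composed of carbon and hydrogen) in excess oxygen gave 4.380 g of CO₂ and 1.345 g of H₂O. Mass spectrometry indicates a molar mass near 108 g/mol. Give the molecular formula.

mol C = 4.380 g CO₂ ÷ 44.009 g/mol = 0.099525 mol
mol H = 2 × 1.345 g H₂O ÷ 18.015 g/mol = 0.14932 mol
Divide by the smallest (0.099525 mol): C 1.000, H 1.500
Multiplying each by 2 gives whole numbers: C 2.00, H 3.00
Empirical formula: C2H3
Empirical-formula mass = 27.05 g/mol; 108 ÷ 27.05 ≈ 4, so the molecular formula is C8H12.

C8H12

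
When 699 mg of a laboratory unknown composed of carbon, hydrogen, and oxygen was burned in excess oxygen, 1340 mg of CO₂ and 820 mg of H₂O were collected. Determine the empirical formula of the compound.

C2H6O

mol C = 1.34 g CO₂ ÷ 44.009 g/mol = 0.03045 mol
mol H = 2 × 0.820 g H₂O ÷ 18.015 g/mol = 0.09104 mol
mass O = 0.699 − (0.3657 + 0.09176) = 0.2415 g → mol O = 0.2415 ÷ 15.999 = 0.01510 mol
Divide by the smallest (0.01510 mol): C 2.017, H 6.030, O 1.000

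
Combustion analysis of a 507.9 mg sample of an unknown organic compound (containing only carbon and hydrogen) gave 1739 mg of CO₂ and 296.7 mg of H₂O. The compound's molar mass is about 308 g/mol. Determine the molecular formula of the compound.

mol C = 1.739 g CO₂ ÷ 44.009 g/mol = 0.039515 mol
mol H = 2 × 0.2967 g H₂O ÷ 18.015 g/mol = 0.032939 mol
Divide by the smallest (0.032939 mol): C 1.200, H 1.000
Multiplying each by 5 gives whole numbers: C 6.00, H 5.00
Empirical formula: C6H5
Empirical-formula mass = 77.11 g/mol; 308 ÷ 77.11 ≈ 4, so the molecular formula is C24H20.

C24H20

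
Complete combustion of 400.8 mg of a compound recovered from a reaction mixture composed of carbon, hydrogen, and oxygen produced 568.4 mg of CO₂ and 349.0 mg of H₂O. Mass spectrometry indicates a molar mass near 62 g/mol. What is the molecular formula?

C2H6O2

mol C = 0.5684 g CO₂ ÷ 44.009 g/mol = 0.012916 mol
mol H = 2 × 0.3490 g H₂O ÷ 18.015 g/mol = 0.038745 mol
mass O = 0.4008 − (0.15513 + 0.039055) = 0.20662 g → mol O = 0.20662 ÷ 15.999 = 0.012914 mol
Divide by the smallest (0.012914 mol): C 1.000, H 3.000, O 1.000
Empirical formula: CH3O
Empirical-formula mass = 31.03 g/mol; 62 ÷ 31.03 ≈ 2, so the molecular formula is C2H6O2.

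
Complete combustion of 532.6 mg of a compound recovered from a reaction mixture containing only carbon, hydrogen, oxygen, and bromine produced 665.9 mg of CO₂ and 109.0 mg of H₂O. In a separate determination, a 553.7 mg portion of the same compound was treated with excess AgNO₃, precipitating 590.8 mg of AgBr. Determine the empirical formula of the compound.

C5H4BrO2

mol C = 0.6659 g CO₂ ÷ 44.009 g/mol = 0.015131 mol
mol H = 2 × 0.1090 g H₂O ÷ 18.015 g/mol = 0.012101 mol
From the AgBr data: mol Br per gram of compound = (0.5908 ÷ 187.772) ÷ 0.5537 = 0.0056824 mol/g, so in the 0.5326 g combustion sample mol Br = 0.0030265 mol
mass O = 0.5326 − (0.18174 + 0.012198 + 0.24183) = 0.096837 g → mol O = 0.096837 ÷ 15.999 = 0.0060527 mol
Divide by the smallest (0.0030265 mol): C 5.000, H 3.998, Br 1.000, O 2.000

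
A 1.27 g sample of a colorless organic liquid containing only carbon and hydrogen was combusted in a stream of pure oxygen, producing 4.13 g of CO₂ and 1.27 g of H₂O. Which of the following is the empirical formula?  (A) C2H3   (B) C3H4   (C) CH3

(A) C2H3

mol C = 4.13 g CO₂ ÷ 44.009 g/mol = 0.09384 mol
mol H = 2 × 1.27 g H₂O ÷ 18.015 g/mol = 0.1410 mol
Divide by the smallest (0.09384 mol): C 1.000, H 1.502
Multiplying each by 2 gives whole numbers: C 2.00, H 3.00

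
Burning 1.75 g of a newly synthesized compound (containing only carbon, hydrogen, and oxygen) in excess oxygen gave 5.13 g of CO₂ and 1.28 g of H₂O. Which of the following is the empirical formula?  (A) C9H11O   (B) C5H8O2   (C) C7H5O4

(A) C9H11O

mol C = 5.13 g CO₂ ÷ 44.009 g/mol = 0.1166 mol
mol H = 2 × 1.28 g H₂O ÷ 18.015 g/mol = 0.1421 mol
mass O = 1.75 − (1.400 + 0.1432) = 0.2067 g → mol O = 0.2067 ÷ 15.999 = 0.01292 mol
Divide by the smallest (0.01292 mol): C 9.024, H 11.001, O 1.000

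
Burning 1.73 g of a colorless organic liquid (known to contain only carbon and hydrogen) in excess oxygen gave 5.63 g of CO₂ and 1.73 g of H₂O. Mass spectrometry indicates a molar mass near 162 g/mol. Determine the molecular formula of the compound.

C12H18

mol C = 5.63 g CO₂ ÷ 44.009 g/mol = 0.1279 mol
mol H = 2 × 1.73 g H₂O ÷ 18.015 g/mol = 0.1921 mol
Divide by the smallest (0.1279 mol): C 1.000, H 1.501
Multiplying each by 2 gives whole numbers: C 2.00, H 3.00
Empirical formula: C2H3
Empirical-formula mass = 27.05 g/mol; 162 ÷ 27.05 ≈ 6, so the molecular formula is C12H18.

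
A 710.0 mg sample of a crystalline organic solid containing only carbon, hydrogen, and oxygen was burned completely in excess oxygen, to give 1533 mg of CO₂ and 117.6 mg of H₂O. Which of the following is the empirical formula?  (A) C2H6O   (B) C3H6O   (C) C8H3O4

mol C = 1.533 g CO₂ ÷ 44.009 g/mol = 0.034834 mol
mol H = 2 × 0.1176 g H₂O ÷ 18.015 g/mol = 0.013056 mol
mass O = 0.7100 − (0.41839 + 0.013160) = 0.27845 g → mol O = 0.27845 ÷ 15.999 = 0.017404 mol
Divide by the smallest (0.013056 mol): C 2.668, H 1.000, O 1.333
Multiplying each by 3 gives whole numbers: C 8.00, H 3.00, O 4.00

(C) C8H3O4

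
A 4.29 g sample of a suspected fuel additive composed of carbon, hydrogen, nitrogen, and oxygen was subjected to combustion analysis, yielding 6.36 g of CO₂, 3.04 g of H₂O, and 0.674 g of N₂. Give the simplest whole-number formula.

C3H7NO2

mol C = 6.36 g CO₂ ÷ 44.009 g/mol = 0.1445 mol
mol H = 2 × 3.04 g H₂O ÷ 18.015 g/mol = 0.3375 mol
mol N = 2 × 0.674 g N₂ ÷ 28.014 g/mol = 0.04812 mol
mass O = 4.29 − (1.736 + 0.3402 + 0.6740) = 1.540 g → mol O = 1.540 ÷ 15.999 = 0.09626 mol
Divide by the smallest (0.04812 mol): C 3.003, H 7.014, N 1.000, O 2.000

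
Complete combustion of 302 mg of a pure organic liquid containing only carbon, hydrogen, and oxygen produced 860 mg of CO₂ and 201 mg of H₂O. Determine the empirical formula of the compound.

C7H8O

mol C = 0.860 g CO₂ ÷ 44.009 g/mol = 0.01954 mol
mol H = 2 × 0.201 g H₂O ÷ 18.015 g/mol = 0.02231 mol
mass O = 0.302 − (0.2347 + 0.02249) = 0.04479 g → mol O = 0.04479 ÷ 15.999 = 0.002800 mol
Divide by the smallest (0.002800 mol): C 6.980, H 7.970, O 1.000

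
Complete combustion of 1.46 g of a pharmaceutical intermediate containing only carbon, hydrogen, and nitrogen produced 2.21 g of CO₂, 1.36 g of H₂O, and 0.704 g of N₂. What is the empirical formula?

mol C = 2.21 g CO₂ ÷ 44.009 g/mol = 0.05022 mol
mol H = 2 × 1.36 g H₂O ÷ 18.015 g/mol = 0.1510 mol
mol N = 2 × 0.704 g N₂ ÷ 28.014 g/mol = 0.05026 mol
Divide by the smallest (0.05022 mol): C 1.000, H 3.007, N 1.001

CH3N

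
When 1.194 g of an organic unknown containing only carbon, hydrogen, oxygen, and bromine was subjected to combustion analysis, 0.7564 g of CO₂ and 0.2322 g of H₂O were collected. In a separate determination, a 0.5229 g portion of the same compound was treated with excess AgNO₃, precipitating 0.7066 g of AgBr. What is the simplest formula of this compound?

C2H3BrO2

mol C = 0.7564 g CO₂ ÷ 44.009 g/mol = 0.017187 mol
mol H = 2 × 0.2322 g H₂O ÷ 18.015 g/mol = 0.025779 mol
From the AgBr data: mol Br per gram of compound = (0.7066 ÷ 187.772) ÷ 0.5229 = 0.0071965 mol/g, so in the 1.194 g combustion sample mol Br = 0.0085927 mol
mass O = 1.194 − (0.20644 + 0.025985 + 0.68659) = 0.27499 g → mol O = 0.27499 ÷ 15.999 = 0.017188 mol
Divide by the smallest (0.0085927 mol): C 2.000, H 3.000, Br 1.000, O 2.000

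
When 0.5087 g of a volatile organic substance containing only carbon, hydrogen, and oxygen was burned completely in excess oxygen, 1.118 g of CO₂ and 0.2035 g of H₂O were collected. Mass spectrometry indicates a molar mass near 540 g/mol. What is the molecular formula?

C27H24O12

mol C = 1.118 g CO₂ ÷ 44.009 g/mol = 0.025404 mol
mol H = 2 × 0.2035 g H₂O ÷ 18.015 g/mol = 0.022592 mol
mass O = 0.5087 − (0.30513 + 0.022773) = 0.18080 g → mol O = 0.18080 ÷ 15.999 = 0.011301 mol
Divide by the smallest (0.011301 mol): C 2.248, H 1.999, O 1.000
Multiplying each by 4 gives whole numbers: C 8.99, H 8.00, O 4.00
Empirical formula: C9H8O4
Empirical-formula mass = 180.16 g/mol; 540 ÷ 180.16 ≈ 3, so the molecular formula is C27H24O12.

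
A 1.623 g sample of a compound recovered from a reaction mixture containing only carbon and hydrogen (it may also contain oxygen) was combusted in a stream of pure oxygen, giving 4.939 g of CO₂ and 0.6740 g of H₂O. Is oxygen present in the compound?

yes

mol C = 4.939 g CO₂ ÷ 44.009 g/mol = 0.11223 mol
mol H = 2 × 0.6740 g H₂O ÷ 18.015 g/mol = 0.074827 mol
C and H account for only 1.4234 g of the 1.623 g sample; the remaining 0.19962 g must be oxygen.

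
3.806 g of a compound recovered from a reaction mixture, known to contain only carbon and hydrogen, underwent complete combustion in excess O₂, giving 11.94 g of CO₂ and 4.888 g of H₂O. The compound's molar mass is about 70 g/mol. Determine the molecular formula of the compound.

mol C = 11.94 g CO₂ ÷ 44.009 g/mol = 0.27131 mol
mol H = 2 × 4.888 g H₂O ÷ 18.015 g/mol = 0.54266 mol
Divide by the smallest (0.27131 mol): C 1.000, H 2.000
Empirical formula: CH2
Empirical-formula mass = 14.03 g/mol; 70 ÷ 14.03 ≈ 5, so the molecular formula is C5H10.

C5H10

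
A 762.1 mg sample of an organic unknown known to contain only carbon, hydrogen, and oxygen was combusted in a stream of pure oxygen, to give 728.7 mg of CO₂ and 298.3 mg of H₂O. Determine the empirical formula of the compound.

mol C = 0.7287 g CO₂ ÷ 44.009 g/mol = 0.016558 mol
mol H = 2 × 0.2983 g H₂O ÷ 18.015 g/mol = 0.033117 mol
mass O = 0.7621 − (0.19888 + 0.033382) = 0.52984 g → mol O = 0.52984 ÷ 15.999 = 0.033117 mol
Divide by the smallest (0.016558 mol): C 1.000, H 2.000, O 2.000

CH2O2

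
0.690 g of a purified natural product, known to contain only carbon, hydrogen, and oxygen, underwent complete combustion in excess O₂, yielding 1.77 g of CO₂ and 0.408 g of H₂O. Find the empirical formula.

C8H9O2

mol C = 1.77 g CO₂ ÷ 44.009 g/mol = 0.04022 mol
mol H = 2 × 0.408 g H₂O ÷ 18.015 g/mol = 0.04530 mol
mass O = 0.690 − (0.4831 + 0.04566) = 0.1613 g → mol O = 0.1613 ÷ 15.999 = 0.01008 mol
Divide by the smallest (0.01008 mol): C 3.990, H 4.494, O 1.000
Multiplying each by 2 gives whole numbers: C 7.98, H 8.99, O 2.00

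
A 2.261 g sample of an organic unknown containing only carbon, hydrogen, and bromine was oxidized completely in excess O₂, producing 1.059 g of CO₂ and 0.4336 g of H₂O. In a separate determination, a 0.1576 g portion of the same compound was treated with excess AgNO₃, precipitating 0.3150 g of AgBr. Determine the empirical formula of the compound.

CH2Br

mol C = 1.059 g CO₂ ÷ 44.009 g/mol = 0.024063 mol
mol H = 2 × 0.4336 g H₂O ÷ 18.015 g/mol = 0.048138 mol
From the AgBr data: mol Br per gram of compound = (0.3150 ÷ 187.772) ÷ 0.1576 = 0.010644 mol/g, so in the 2.261 g combustion sample mol Br = 0.024067 mol
Divide by the smallest (0.024063 mol): C 1.000, H 2.000, Br 1.000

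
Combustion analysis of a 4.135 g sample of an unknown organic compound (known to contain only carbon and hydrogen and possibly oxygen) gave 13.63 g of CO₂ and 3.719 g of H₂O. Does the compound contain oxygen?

mol C = 13.63 g CO₂ ÷ 44.009 g/mol = 0.30971 mol
mol H = 2 × 3.719 g H₂O ÷ 18.015 g/mol = 0.41288 mol
C and H together account for 4.1361 g — essentially the entire 4.135 g sample — so the compound contains no oxygen.

no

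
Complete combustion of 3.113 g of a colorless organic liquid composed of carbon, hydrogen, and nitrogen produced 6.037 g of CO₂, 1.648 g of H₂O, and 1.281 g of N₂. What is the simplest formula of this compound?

C3H4N2

mol C = 6.037 g CO₂ ÷ 44.009 g/mol = 0.13718 mol
mol H = 2 × 1.648 g H₂O ÷ 18.015 g/mol = 0.18296 mol
mol N = 2 × 1.281 g N₂ ÷ 28.014 g/mol = 0.091454 mol
Divide by the smallest (0.091454 mol): C 1.500, H 2.001, N 1.000
Multiplying each by 2 gives whole numbers: C 3.00, H 4.00, N 2.00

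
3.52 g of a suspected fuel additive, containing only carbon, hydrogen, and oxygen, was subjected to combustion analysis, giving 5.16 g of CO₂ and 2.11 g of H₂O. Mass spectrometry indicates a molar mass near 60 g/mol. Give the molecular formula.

C2H4O2

mol C = 5.16 g CO₂ ÷ 44.009 g/mol = 0.1172 mol
mol H = 2 × 2.11 g H₂O ÷ 18.015 g/mol = 0.2342 mol
mass O = 3.52 − (1.408 + 0.2361) = 1.876 g → mol O = 1.876 ÷ 15.999 = 0.1172 mol
Divide by the smallest (0.1172 mol): C 1.000, H 1.998, O 1.000
Empirical formula: CH2O
Empirical-formula mass = 30.03 g/mol; 60 ÷ 30.03 ≈ 2, so the molecular formula is C2H4O2.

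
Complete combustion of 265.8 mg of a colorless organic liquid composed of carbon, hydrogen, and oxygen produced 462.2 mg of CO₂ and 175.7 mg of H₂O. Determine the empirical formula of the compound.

C7H13O5

mol C = 0.4622 g CO₂ ÷ 44.009 g/mol = 0.010502 mol
mol H = 2 × 0.1757 g H₂O ÷ 18.015 g/mol = 0.019506 mol
mass O = 0.2658 − (0.12614 + 0.019662) = 0.11999 g → mol O = 0.11999 ÷ 15.999 = 0.0075001 mol
Divide by the smallest (0.0075001 mol): C 1.400, H 2.601, O 1.000
Multiplying each by 5 gives whole numbers: C 7.00, H 13.00, O 5.00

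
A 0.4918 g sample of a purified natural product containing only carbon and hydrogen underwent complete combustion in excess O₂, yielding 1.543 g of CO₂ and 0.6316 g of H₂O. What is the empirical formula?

CH2

mol C = 1.543 g CO₂ ÷ 44.009 g/mol = 0.035061 mol
mol H = 2 × 0.6316 g H₂O ÷ 18.015 g/mol = 0.070119 mol
Divide by the smallest (0.035061 mol): C 1.000, H 2.000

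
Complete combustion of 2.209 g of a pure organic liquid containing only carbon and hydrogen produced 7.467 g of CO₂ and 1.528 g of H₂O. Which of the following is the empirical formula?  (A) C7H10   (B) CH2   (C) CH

mol C = 7.467 g CO₂ ÷ 44.009 g/mol = 0.16967 mol
mol H = 2 × 1.528 g H₂O ÷ 18.015 g/mol = 0.16964 mol
Divide by the smallest (0.16964 mol): C 1.000, H 1.000

(C) CH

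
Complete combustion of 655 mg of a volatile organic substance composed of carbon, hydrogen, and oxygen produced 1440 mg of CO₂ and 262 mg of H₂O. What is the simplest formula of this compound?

C9H8O4

mol C = 1.44 g CO₂ ÷ 44.009 g/mol = 0.03272 mol
mol H = 2 × 0.262 g H₂O ÷ 18.015 g/mol = 0.02909 mol
mass O = 0.655 − (0.3930 + 0.02932) = 0.2327 g → mol O = 0.2327 ÷ 15.999 = 0.01454 mol
Divide by the smallest (0.01454 mol): C 2.250, H 2.000, O 1.000
Multiplying each by 4 gives whole numbers: C 9.00, H 8.00, O 4.00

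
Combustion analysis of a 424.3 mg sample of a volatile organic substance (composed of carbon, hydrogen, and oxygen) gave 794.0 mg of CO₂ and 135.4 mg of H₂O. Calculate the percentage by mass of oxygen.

45.36%

mol C = 0.7940 g CO₂ ÷ 44.009 g/mol = 0.018042 mol
mol H = 2 × 0.1354 g H₂O ÷ 18.015 g/mol = 0.015032 mol
mass O = 0.4243 − (0.21670 + 0.015152) = 0.19245 g → mol O = 0.19245 ÷ 15.999 = 0.012029 mol
mass % O = 0.19245 g ÷ 0.4243 g × 100%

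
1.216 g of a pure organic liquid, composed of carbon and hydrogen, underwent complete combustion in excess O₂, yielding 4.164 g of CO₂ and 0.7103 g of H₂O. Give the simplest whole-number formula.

C6H5

mol C = 4.164 g CO₂ ÷ 44.009 g/mol = 0.094617 mol
mol H = 2 × 0.7103 g H₂O ÷ 18.015 g/mol = 0.078857 mol
Divide by the smallest (0.078857 mol): C 1.200, H 1.000
Multiplying each by 5 gives whole numbers: C 6.00, H 5.00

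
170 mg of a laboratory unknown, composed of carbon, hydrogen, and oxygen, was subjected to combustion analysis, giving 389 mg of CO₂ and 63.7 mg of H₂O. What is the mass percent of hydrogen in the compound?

4.2%

mol C = 0.389 g CO₂ ÷ 44.009 g/mol = 0.008839 mol
mol H = 2 × 0.0637 g H₂O ÷ 18.015 g/mol = 0.007072 mol
mass O = 0.170 − (0.1062 + 0.007128) = 0.05671 g → mol O = 0.05671 ÷ 15.999 = 0.003544 mol
mass % H = 0.007128 g ÷ 0.170 g × 100%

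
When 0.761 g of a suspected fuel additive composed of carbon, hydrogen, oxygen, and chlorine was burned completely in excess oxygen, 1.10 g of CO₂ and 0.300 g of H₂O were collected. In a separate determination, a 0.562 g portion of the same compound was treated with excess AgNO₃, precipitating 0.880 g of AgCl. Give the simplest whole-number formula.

C3H4ClO

mol C = 1.10 g CO₂ ÷ 44.009 g/mol = 0.02499 mol
mol H = 2 × 0.300 g H₂O ÷ 18.015 g/mol = 0.03331 mol
From the AgCl data: mol Cl per gram of compound = (0.880 ÷ 143.318) ÷ 0.562 = 0.01093 mol/g, so in the 0.761 g combustion sample mol Cl = 0.008314 mol
mass O = 0.761 − (0.3002 + 0.03357 + 0.2947) = 0.1325 g → mol O = 0.1325 ÷ 15.999 = 0.008280 mol
Divide by the smallest (0.008280 mol): C 3.019, H 4.022, Cl 1.004, O 1.000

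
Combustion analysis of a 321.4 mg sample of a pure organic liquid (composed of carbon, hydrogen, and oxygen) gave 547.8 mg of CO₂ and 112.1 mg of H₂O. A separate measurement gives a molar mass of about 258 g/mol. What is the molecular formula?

C10H10O8

mol C = 0.5478 g CO₂ ÷ 44.009 g/mol = 0.012447 mol
mol H = 2 × 0.1121 g H₂O ÷ 18.015 g/mol = 0.012445 mol
mass O = 0.3214 − (0.14951 + 0.012545) = 0.15935 g → mol O = 0.15935 ÷ 15.999 = 0.0099599 mol
Divide by the smallest (0.0099599 mol): C 1.250, H 1.250, O 1.000
Multiplying each by 4 gives whole numbers: C 5.00, H 5.00, O 4.00
Empirical formula: C5H5O4
Empirical-formula mass = 129.09 g/mol; 258 ÷ 129.09 ≈ 2, so the molecular formula is C10H10O8.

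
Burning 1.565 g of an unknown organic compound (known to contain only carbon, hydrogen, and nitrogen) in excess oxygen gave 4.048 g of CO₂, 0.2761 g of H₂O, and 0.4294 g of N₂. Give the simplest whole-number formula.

mol C = 4.048 g CO₂ ÷ 44.009 g/mol = 0.091981 mol
mol H = 2 × 0.2761 g H₂O ÷ 18.015 g/mol = 0.030652 mol
mol N = 2 × 0.4294 g N₂ ÷ 28.014 g/mol = 0.030656 mol
Divide by the smallest (0.030652 mol): C 3.001, H 1.000, N 1.000

C3HN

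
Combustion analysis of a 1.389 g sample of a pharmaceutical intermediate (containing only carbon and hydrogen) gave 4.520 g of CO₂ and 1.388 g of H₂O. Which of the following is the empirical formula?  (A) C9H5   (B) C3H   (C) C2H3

mol C = 4.520 g CO₂ ÷ 44.009 g/mol = 0.10271 mol
mol H = 2 × 1.388 g H₂O ÷ 18.015 g/mol = 0.15409 mol
Divide by the smallest (0.10271 mol): C 1.000, H 1.500
Multiplying each by 2 gives whole numbers: C 2.00, H 3.00

(C) C2H3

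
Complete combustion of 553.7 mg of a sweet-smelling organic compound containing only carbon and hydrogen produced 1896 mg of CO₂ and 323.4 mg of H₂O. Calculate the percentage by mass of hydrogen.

6.54%

mol C = 1.896 g CO₂ ÷ 44.009 g/mol = 0.043082 mol
mol H = 2 × 0.3234 g H₂O ÷ 18.015 g/mol = 0.035903 mol
mass % H = 0.036191 g ÷ 0.5537 g × 100%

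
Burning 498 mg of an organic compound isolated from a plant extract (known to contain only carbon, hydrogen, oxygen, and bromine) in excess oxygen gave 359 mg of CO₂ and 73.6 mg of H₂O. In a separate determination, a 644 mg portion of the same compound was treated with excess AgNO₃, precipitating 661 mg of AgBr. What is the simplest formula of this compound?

mol C = 0.359 g CO₂ ÷ 44.009 g/mol = 0.008157 mol
mol H = 2 × 0.0736 g H₂O ÷ 18.015 g/mol = 0.008171 mol
From the AgBr data: mol Br per gram of compound = (0.661 ÷ 187.772) ÷ 0.644 = 0.005466 mol/g, so in the 0.498 g combustion sample mol Br = 0.002722 mol
mass O = 0.498 − (0.09798 + 0.008236 + 0.2175) = 0.1743 g → mol O = 0.1743 ÷ 15.999 = 0.01089 mol
Divide by the smallest (0.002722 mol): C 2.997, H 3.002, Br 1.000, O 4.002

C3H3BrO4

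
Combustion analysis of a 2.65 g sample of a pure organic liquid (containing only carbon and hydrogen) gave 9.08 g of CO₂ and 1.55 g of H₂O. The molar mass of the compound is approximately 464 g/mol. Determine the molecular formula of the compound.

mol C = 9.08 g CO₂ ÷ 44.009 g/mol = 0.2063 mol
mol H = 2 × 1.55 g H₂O ÷ 18.015 g/mol = 0.1721 mol
Divide by the smallest (0.1721 mol): C 1.199, H 1.000
Multiplying each by 5 gives whole numbers: C 5.99, H 5.00
Empirical formula: C6H5
Empirical-formula mass = 77.11 g/mol; 464 ÷ 77.11 ≈ 6, so the molecular formula is C36H30.

C36H30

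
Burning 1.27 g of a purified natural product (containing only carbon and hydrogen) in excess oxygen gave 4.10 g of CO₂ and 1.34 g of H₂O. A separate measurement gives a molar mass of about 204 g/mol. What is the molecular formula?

C15H24

mol C = 4.10 g CO₂ ÷ 44.009 g/mol = 0.09316 mol
mol H = 2 × 1.34 g H₂O ÷ 18.015 g/mol = 0.1488 mol
Divide by the smallest (0.09316 mol): C 1.000, H 1.597
Multiplying each by 5 gives whole numbers: C 5.00, H 7.98
Empirical formula: C5H8
Empirical-formula mass = 68.12 g/mol; 204 ÷ 68.12 ≈ 3, so the molecular formula is C15H24.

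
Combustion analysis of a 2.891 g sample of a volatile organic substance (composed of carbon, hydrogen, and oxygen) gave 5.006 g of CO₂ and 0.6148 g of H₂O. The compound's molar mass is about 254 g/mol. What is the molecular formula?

C10H6O8

mol C = 5.006 g CO₂ ÷ 44.009 g/mol = 0.11375 mol
mol H = 2 × 0.6148 g H₂O ÷ 18.015 g/mol = 0.068254 mol
mass O = 2.891 − (1.3662 + 0.068800) = 1.4560 g → mol O = 1.4560 ÷ 15.999 = 0.091003 mol
Divide by the smallest (0.068254 mol): C 1.667, H 1.000, O 1.333
Multiplying each by 3 gives whole numbers: C 5.00, H 3.00, O 4.00
Empirical formula: C5H3O4
Empirical-formula mass = 127.07 g/mol; 254 ÷ 127.07 ≈ 2, so the molecular formula is C10H6O8.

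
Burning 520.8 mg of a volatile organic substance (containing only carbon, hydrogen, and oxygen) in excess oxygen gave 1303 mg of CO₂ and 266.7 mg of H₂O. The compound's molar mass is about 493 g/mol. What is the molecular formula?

mol C = 1.303 g CO₂ ÷ 44.009 g/mol = 0.029608 mol
mol H = 2 × 0.2667 g H₂O ÷ 18.015 g/mol = 0.029609 mol
mass O = 0.5208 − (0.35562 + 0.029846) = 0.13534 g → mol O = 0.13534 ÷ 15.999 = 0.0084591 mol
Divide by the smallest (0.0084591 mol): C 3.500, H 3.500, O 1.000
Multiplying each by 2 gives whole numbers: C 7.00, H 7.00, O 2.00
Empirical formula: C7H7O2
Empirical-formula mass = 123.13 g/mol; 493 ÷ 123.13 ≈ 4, so the molecular formula is C28H28O8.

C28H28O8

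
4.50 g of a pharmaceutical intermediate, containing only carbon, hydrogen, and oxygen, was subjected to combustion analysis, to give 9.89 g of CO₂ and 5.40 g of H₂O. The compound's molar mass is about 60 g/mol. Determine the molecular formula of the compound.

mol C = 9.89 g CO₂ ÷ 44.009 g/mol = 0.2247 mol
mol H = 2 × 5.40 g H₂O ÷ 18.015 g/mol = 0.5995 mol
mass O = 4.50 − (2.699 + 0.6043) = 1.197 g → mol O = 1.197 ÷ 15.999 = 0.07479 mol
Divide by the smallest (0.07479 mol): C 3.005, H 8.016, O 1.000
Empirical formula: C3H8O
Empirical-formula mass = 60.10 g/mol; 60 ÷ 60.10 ≈ 1, so the molecular formula is C3H8O.

C3H8O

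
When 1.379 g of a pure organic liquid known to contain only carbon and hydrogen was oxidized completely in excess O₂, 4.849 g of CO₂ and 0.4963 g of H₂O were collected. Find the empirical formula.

C2H

mol C = 4.849 g CO₂ ÷ 44.009 g/mol = 0.11018 mol
mol H = 2 × 0.4963 g H₂O ÷ 18.015 g/mol = 0.055099 mol
Divide by the smallest (0.055099 mol): C 2.000, H 1.000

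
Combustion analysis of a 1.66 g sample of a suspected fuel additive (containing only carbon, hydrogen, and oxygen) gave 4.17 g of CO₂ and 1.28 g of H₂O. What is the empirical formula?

C4H6O

mol C = 4.17 g CO₂ ÷ 44.009 g/mol = 0.09475 mol
mol H = 2 × 1.28 g H₂O ÷ 18.015 g/mol = 0.1421 mol
mass O = 1.66 − (1.138 + 0.1432) = 0.3787 g → mol O = 0.3787 ÷ 15.999 = 0.02367 mol
Divide by the smallest (0.02367 mol): C 4.003, H 6.004, O 1.000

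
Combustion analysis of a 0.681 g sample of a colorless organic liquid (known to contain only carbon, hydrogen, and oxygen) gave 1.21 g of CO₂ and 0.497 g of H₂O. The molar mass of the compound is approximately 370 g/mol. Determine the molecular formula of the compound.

mol C = 1.21 g CO₂ ÷ 44.009 g/mol = 0.02749 mol
mol H = 2 × 0.497 g H₂O ÷ 18.015 g/mol = 0.05518 mol
mass O = 0.681 − (0.3302 + 0.05562) = 0.2951 g → mol O = 0.2951 ÷ 15.999 = 0.01845 mol
Divide by the smallest (0.01845 mol): C 1.490, H 2.991, O 1.000
Multiplying each by 2 gives whole numbers: C 2.98, H 5.98, O 2.00
Empirical formula: C3H6O2
Empirical-formula mass = 74.08 g/mol; 370 ÷ 74.08 ≈ 5, so the molecular formula is C15H30O10.

C15H30O10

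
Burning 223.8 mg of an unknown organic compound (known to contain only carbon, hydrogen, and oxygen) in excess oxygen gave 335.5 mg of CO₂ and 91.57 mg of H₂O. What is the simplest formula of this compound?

C3H4O3

mol C = 0.3355 g CO₂ ÷ 44.009 g/mol = 0.0076234 mol
mol H = 2 × 0.09157 g H₂O ÷ 18.015 g/mol = 0.010166 mol
mass O = 0.2238 − (0.091565 + 0.010247) = 0.12199 g → mol O = 0.12199 ÷ 15.999 = 0.0076247 mol
Divide by the smallest (0.0076234 mol): C 1.000, H 1.334, O 1.000
Multiplying each by 3 gives whole numbers: C 3.00, H 4.00, O 3.00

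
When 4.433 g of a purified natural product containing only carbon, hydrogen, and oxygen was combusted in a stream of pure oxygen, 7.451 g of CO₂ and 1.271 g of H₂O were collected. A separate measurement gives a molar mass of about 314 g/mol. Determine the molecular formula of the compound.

mol C = 7.451 g CO₂ ÷ 44.009 g/mol = 0.16931 mol
mol H = 2 × 1.271 g H₂O ÷ 18.015 g/mol = 0.14110 mol
mass O = 4.433 − (2.0335 + 0.14223) = 2.2572 g → mol O = 2.2572 ÷ 15.999 = 0.14109 mol
Divide by the smallest (0.14109 mol): C 1.200, H 1.000, O 1.000
Multiplying each by 5 gives whole numbers: C 6.00, H 5.00, O 5.00
Empirical formula: C6H5O5
Empirical-formula mass = 157.10 g/mol; 314 ÷ 157.10 ≈ 2, so the molecular formula is C12H10O10.

C12H10O10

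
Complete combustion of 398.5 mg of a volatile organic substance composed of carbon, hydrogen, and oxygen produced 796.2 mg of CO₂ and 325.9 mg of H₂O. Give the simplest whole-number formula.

mol C = 0.7962 g CO₂ ÷ 44.009 g/mol = 0.018092 mol
mol H = 2 × 0.3259 g H₂O ÷ 18.015 g/mol = 0.036181 mol
mass O = 0.3985 − (0.21730 + 0.036470) = 0.14473 g → mol O = 0.14473 ÷ 15.999 = 0.0090462 mol
Divide by the smallest (0.0090462 mol): C 2.000, H 4.000, O 1.000

C2H4O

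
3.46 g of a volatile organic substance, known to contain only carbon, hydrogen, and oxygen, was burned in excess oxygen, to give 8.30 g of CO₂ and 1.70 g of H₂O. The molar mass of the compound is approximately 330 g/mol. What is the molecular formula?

C18H18O6

mol C = 8.30 g CO₂ ÷ 44.009 g/mol = 0.1886 mol
mol H = 2 × 1.70 g H₂O ÷ 18.015 g/mol = 0.1887 mol
mass O = 3.46 − (2.265 + 0.1902) = 1.005 g → mol O = 1.005 ÷ 15.999 = 0.06279 mol
Divide by the smallest (0.06279 mol): C 3.004, H 3.006, O 1.000
Empirical formula: C3H3O
Empirical-formula mass = 55.06 g/mol; 330 ÷ 55.06 ≈ 6, so the molecular formula is C18H18O6.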